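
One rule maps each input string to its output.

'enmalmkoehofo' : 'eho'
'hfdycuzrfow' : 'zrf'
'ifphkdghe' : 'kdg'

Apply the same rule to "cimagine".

What's happening: move the last 2 characters to the front (rotate right by 2), then keep only the last 3 characters.
On "cimagine": the first step gives "necimagi", and the second then gives "agi".

agi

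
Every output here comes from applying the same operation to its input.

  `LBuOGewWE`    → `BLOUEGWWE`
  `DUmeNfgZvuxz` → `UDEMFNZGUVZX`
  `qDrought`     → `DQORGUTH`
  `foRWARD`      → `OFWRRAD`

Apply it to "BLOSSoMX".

Looking at the pairs, the operation is to swap each adjacent pair of characters (1↔2, 3↔4, ...), then convert every letter to uppercase.
For "BLOSSoMX" the result is "LBSOOSXM".

LBSOOSXM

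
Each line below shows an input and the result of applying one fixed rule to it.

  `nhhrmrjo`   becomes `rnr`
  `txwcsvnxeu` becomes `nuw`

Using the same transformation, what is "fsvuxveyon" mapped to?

env

Each output is the input with this applied: swap the front and back halves of the string, then keep one character in every 3, starting at position 2 (positions 2nd, 5th, 8th, ...).
On "fsvuxveyon": the first step gives "veyonfsvux", and the second then gives "env".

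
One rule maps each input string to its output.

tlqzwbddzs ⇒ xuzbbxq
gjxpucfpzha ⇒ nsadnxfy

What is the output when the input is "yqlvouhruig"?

tmsfpsge

The transformation: delete the first 3 characters, then shift every letter 2 places backward in the alphabet (wrapping around).
Starting from "yqlvouhruig": after the first operation, "vouhruig"; after the second, "tmsfpsge".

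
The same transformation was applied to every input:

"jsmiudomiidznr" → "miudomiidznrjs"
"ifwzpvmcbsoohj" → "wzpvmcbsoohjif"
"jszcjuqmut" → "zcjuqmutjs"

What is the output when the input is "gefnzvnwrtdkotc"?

fnzvnwrtdkotcge

The pattern: move the first 2 characters to the end (rotate left by 2).
On "gefnzvnwrtdkotc" that produces "fnzvnwrtdkotcge".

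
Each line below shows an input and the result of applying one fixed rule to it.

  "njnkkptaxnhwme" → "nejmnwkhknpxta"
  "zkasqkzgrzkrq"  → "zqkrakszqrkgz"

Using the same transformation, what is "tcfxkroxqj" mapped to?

tjcqfxxokr

The transformation: take characters alternately from the front and the back (1st, last, 2nd, 2nd-last, ...).
So "tcfxkroxqj" becomes "tjcqfxxokr".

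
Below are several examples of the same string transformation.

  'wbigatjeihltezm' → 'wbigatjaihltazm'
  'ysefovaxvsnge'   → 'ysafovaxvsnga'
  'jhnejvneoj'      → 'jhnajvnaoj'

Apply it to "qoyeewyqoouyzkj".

The transformation: replace every "e" with "a".
Doing the same to "qoyeewyqoouyzkj": "qoyaawyqoouyzkj".

qoyaawyqoouyzkj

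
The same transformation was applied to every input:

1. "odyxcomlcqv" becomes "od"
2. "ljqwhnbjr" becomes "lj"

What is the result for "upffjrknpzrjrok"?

Looking at the pairs, the operation is to keep only the first 2 characters.
So "upffjrknpzrjrok" becomes "up".

up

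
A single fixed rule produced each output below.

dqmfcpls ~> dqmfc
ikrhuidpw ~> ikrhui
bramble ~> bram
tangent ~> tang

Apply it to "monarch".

The rule is to delete the last 3 characters.
For "monarch" the result is "mona".

mona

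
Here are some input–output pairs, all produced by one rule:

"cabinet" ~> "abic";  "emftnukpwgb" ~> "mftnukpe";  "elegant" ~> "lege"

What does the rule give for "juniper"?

unij

The pattern: delete the last 3 characters, then move the first character to the end.
Starting from "juniper": after the first operation, "juni"; after the second, "unij".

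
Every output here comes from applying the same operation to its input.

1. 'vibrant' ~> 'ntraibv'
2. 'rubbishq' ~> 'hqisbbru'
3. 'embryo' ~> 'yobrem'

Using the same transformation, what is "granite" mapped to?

Rule — reverse the string, then swap each adjacent pair of characters (1↔2, 3↔4, ...).
Applying both steps to "granite": "etinarg", then "tenirag".

tenirag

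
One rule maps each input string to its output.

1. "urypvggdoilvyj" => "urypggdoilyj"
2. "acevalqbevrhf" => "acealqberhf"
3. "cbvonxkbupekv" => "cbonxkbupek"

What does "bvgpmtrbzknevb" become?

Rule — remove every "v".
So "bvgpmtrbzknevb" becomes "bgpmtrbzkneb".

bgpmtrbzkneb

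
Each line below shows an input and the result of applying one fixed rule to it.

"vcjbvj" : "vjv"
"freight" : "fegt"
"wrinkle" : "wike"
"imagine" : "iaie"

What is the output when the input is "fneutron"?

What's happening: keep every other character starting from the first (positions 1st, 3rd, 5th, ...).
For "fneutron" the result is "feto".

feto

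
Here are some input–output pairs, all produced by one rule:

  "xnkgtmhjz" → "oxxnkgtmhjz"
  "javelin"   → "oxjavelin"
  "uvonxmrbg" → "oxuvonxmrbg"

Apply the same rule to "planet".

oxplanet

The transformation: prepend "ox".
On "planet" that produces "oxplanet".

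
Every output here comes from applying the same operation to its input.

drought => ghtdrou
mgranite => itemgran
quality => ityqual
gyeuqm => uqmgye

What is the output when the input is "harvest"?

Looking at the pairs, the operation is to move the last 3 characters to the front (rotate right by 3).
Applying that to "harvest" gives "estharv".

estharv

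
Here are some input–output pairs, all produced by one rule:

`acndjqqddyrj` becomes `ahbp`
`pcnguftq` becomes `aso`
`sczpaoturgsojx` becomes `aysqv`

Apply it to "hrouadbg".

pye

The pattern: keep one character in every 3, starting at position 2 (positions 2nd, 5th, 8th, ...), then shift every letter 2 places backward in the alphabet (wrapping around).
On "hrouadbg": the first step gives "rag", and the second then gives "pye".
(Check on "sczpaoturgsojx": → "causx" → "aysqv" ✓)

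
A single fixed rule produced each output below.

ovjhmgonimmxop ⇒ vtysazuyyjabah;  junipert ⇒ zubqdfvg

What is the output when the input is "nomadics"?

ympuoeza

Each output is the input with this applied: move the first 2 characters to the end (rotate left by 2), then shift every letter 12 places forward in the alphabet (wrapping around).
On "nomadics": the first step gives "madicsno", and the second then gives "ympuoeza".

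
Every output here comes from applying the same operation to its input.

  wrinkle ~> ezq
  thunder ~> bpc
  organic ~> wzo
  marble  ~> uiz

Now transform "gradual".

ozi

Looking at the pairs, the operation is to shift every letter 8 places forward in the alphabet (wrapping around), then keep only the first 3 characters.
On "gradual": the first step gives "ozilcit", and the second then gives "ozi".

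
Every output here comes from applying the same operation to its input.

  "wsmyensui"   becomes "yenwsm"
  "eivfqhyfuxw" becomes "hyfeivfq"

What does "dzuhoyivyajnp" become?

vyadzuhoyi

What's happening: delete the last 3 characters, then move the last 3 characters to the front (rotate right by 3).
On "dzuhoyivyajnp": the first step gives "dzuhoyivya", and the second then gives "vyadzuhoyi".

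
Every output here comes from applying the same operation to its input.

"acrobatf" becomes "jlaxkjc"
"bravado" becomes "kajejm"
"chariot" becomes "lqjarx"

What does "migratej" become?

vrpajcn

Rule — shift every letter 9 places forward in the alphabet (wrapping around), then delete the last character.
Working it through for "migratej": intermediate "vrpajcns", final "vrpajcn".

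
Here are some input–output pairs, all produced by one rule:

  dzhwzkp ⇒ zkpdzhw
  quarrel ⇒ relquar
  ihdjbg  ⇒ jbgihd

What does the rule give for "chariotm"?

Rule — move the last 3 characters to the front (rotate right by 3).
Doing the same to "chariotm": "otmchari".

otmchari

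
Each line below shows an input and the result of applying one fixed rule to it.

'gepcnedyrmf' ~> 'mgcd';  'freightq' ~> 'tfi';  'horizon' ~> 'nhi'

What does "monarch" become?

The rule is to keep one character in every 3, starting at position 1 (positions 1st, 4th, 7th, ...), then move the last character to the front.
Applying both steps to "monarch": "mah", then "hma".

hma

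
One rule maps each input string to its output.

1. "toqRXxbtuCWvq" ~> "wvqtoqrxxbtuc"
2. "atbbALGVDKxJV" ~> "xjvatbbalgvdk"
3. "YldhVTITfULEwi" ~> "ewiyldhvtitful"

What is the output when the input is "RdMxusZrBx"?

rbxrdmxusz

Each output is the input with this applied: move the last 3 characters to the front (rotate right by 3), then convert every letter to lowercase.
"RdMxusZrBx" → "rbxrdmxusz".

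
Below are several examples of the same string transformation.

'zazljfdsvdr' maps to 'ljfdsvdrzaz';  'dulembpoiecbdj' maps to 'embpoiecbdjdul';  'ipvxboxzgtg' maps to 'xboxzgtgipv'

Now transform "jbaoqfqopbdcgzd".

oqfqopbdcgzdjba

In each case the input is transformed by: move the first 3 characters to the end (rotate left by 3).
For "jbaoqfqopbdcgzd" the result is "oqfqopbdcgzdjba".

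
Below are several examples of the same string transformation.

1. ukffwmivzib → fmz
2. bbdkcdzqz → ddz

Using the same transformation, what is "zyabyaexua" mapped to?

aau

The transformation: keep one character in every 3, starting at position 3 (positions 3rd, 6th, 9th, ...).
On "zyabyaexua" that produces "aau".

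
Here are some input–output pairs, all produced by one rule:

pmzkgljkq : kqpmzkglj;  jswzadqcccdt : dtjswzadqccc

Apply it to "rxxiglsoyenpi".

Looking at the pairs, the operation is to move the last 2 characters to the front (rotate right by 2).
On "rxxiglsoyenpi" that produces "pirxxiglsoyen".

pirxxiglsoyen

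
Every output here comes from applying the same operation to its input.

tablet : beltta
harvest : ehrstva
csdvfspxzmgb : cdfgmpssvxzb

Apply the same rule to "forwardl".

dflorrwa

In each case the input is transformed by: sort the characters into alphabetical order, then move the first character to the end.
"forwardl" → "adflorrw" → "dflorrwa".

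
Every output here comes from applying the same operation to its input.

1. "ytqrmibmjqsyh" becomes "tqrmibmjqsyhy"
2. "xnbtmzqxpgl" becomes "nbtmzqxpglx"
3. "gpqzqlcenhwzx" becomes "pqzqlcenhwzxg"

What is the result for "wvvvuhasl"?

vvvuhaslw

Each output is the input with this applied: move the first character to the end.
Doing the same to "wvvvuhasl": "vvvuhaslw".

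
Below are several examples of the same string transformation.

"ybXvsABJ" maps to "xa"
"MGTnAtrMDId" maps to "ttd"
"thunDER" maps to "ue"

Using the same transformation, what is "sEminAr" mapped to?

ma

The rule is to keep one character in every 3, starting at position 3 (positions 3rd, 6th, 9th, ...), then convert every letter to lowercase.
On "sEminAr": the first step gives "mA", and the second then gives "ma".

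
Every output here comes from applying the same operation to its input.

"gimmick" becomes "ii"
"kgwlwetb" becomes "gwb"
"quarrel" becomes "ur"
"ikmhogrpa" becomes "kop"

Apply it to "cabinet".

In each case the input is transformed by: keep one character in every 3, starting at position 2 (positions 2nd, 5th, 8th, ...).
"cabinet" → "an".

an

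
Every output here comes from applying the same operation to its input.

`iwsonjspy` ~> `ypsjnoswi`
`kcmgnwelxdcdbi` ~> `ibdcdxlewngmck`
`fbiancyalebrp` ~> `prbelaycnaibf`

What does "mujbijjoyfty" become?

ytfyojjibjum

Each output is the input with this applied: reverse the string.
So "mujbijjoyfty" becomes "ytfyojjibjum".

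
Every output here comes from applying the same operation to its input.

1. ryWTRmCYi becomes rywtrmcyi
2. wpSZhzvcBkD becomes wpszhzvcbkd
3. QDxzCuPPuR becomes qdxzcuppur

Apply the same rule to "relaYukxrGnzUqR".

relayukxrgnzuqr

What's happening: convert every letter to lowercase.
Doing the same to "relaYukxrGnzUqR": "relayukxrgnzuqr".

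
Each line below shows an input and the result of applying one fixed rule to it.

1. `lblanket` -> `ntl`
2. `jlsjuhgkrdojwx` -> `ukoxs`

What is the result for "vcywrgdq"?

In each case the input is transformed by: move the first 3 characters to the end (rotate left by 3), then keep one character in every 3, starting at position 2 (positions 2nd, 5th, 8th, ...).
For "vcywrgdq", step one produces "wrgdqvcy"; step two turns that into "rqy".

rqy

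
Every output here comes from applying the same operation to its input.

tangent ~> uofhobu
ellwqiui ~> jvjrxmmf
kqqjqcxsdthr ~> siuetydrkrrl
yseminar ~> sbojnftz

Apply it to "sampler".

sfmqnbt

In each case the input is transformed by: reverse the string, then shift every letter 1 place forward in the alphabet (wrapping around).
On "sampler": the first step gives "relpmas", and the second then gives "sfmqnbt".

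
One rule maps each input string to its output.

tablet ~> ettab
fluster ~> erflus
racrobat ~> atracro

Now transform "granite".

tegran

The pattern: move the last 2 characters to the front (rotate right by 2), then delete the last character.
For "granite", step one produces "tegrani"; step two turns that into "tegran".
(Check on "tablet": → "ettabl" → "ettab" ✓)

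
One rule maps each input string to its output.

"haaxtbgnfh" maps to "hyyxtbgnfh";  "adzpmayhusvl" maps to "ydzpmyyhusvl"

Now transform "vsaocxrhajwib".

vsyocxrhyjwib

The pattern: replace every "a" with "y".
On "vsaocxrhajwib" that produces "vsyocxrhyjwib".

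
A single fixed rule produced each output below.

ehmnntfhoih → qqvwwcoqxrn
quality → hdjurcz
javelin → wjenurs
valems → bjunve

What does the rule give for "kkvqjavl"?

Looking at the pairs, the operation is to swap the first and last characters, then shift every letter 9 places forward in the alphabet (wrapping around).
On "kkvqjavl": the first step gives "lkvqjavk", and the second then gives "utezsjet".
(Check on "quality": → "yualitq" → "hdjurcz" ✓)

utezsjet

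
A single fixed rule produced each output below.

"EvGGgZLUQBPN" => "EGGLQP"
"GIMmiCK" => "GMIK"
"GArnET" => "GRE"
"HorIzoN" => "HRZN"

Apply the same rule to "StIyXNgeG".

SIXGG

Each output is the input with this applied: keep every other character starting from the first (positions 1st, 3rd, 5th, ...), then convert every letter to uppercase.
Working it through for "StIyXNgeG": intermediate "SIXgG", final "SIXGG".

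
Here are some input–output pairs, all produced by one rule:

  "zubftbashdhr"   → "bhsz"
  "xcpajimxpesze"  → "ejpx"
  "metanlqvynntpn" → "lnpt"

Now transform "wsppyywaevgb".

epwy

The rule is to sort the characters into alphabetical order, then keep one character in every 3, starting at position 3 (positions 3rd, 6th, 9th, ...).
On "wsppyywaevgb": the first step gives "abegppsvwwyy", and the second then gives "epwy".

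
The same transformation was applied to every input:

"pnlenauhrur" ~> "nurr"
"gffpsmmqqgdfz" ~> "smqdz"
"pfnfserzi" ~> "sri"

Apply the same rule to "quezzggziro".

zgio

In each case the input is transformed by: keep every other character starting from the first (positions 1st, 3rd, 5th, ...), then delete the first 2 characters.
Working it through for "quezzggziro": intermediate "qezgio", final "zgio".
(Check on "pfnfserzi": → "pnsri" → "sri" ✓)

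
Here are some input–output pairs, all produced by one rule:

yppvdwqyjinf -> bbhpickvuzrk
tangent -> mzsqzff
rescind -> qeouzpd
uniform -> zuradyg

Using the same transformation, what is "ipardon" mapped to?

bmdpazu

The transformation: move the first character to the end, then shift every letter 12 places forward in the alphabet (wrapping around).
On "ipardon": the first step gives "pardoni", and the second then gives "bmdpazu".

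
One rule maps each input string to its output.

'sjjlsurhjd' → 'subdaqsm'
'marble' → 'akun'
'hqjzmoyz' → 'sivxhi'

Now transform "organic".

pjwrl

Rule — shift every letter 9 places forward in the alphabet (wrapping around), then delete the first 2 characters.
"organic" → "xapjwrl" → "pjwrl".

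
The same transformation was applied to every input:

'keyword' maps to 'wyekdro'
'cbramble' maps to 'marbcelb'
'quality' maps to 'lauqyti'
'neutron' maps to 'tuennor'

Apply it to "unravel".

arnulev

What's happening: move the last 3 characters to the front (rotate right by 3), then reverse the string.
"unravel" → "velunra" → "arnulev".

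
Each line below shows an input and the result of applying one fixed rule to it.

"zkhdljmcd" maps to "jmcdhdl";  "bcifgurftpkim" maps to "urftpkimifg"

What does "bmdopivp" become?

ivpdop

Rule — delete the first 2 characters, then move the first 3 characters to the end (rotate left by 3).
For "bmdopivp", step one produces "dopivp"; step two turns that into "ivpdop".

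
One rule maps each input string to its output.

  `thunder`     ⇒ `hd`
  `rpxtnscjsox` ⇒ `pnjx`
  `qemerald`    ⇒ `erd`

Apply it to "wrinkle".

rk

In each case the input is transformed by: keep one character in every 3, starting at position 2 (positions 2nd, 5th, 8th, ...).
So "wrinkle" becomes "rk".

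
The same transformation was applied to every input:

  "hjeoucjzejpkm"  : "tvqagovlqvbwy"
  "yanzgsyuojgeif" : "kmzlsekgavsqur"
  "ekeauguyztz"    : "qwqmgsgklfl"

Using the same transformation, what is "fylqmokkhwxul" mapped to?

rkxcyawwtijgx

Looking at the pairs, the operation is to shift every letter 12 places forward in the alphabet (wrapping around).
Applying that to "fylqmokkhwxul" gives "rkxcyawwtijgx".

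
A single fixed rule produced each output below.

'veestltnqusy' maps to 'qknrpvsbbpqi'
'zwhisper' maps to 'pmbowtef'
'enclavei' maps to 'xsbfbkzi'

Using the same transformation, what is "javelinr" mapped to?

ifkogxsb

The pattern: swap the front and back halves of the string, then shift every letter 3 places backward in the alphabet (wrapping around).
For "javelinr" the result is "ifkogxsb".
(Check on "veestltnqusy": → "tnqusyveestl" → "qknrpvsbbpqi" ✓)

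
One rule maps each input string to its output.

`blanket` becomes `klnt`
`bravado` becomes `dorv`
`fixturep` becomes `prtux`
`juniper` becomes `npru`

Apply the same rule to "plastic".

lpst

The rule is to sort the characters into alphabetical order, then delete the first 3 characters.
"plastic" → "acilpst" → "lpst".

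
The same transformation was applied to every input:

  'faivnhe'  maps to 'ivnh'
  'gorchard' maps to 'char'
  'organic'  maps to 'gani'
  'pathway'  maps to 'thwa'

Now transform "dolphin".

lphi

Rule — delete the last character, then keep only the last 4 characters.
Starting from "dolphin": after the first operation, "dolphi"; after the second, "lphi".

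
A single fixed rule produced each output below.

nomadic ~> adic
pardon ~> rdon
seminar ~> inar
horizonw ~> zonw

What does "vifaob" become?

faob

The rule is to keep only the last 4 characters.
Doing the same to "vifaob": "faob".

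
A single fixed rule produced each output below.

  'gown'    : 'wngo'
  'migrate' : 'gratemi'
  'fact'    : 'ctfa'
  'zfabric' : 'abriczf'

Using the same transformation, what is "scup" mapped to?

Rule — move the first 2 characters to the end (rotate left by 2).
So "scup" becomes "upsc".

upsc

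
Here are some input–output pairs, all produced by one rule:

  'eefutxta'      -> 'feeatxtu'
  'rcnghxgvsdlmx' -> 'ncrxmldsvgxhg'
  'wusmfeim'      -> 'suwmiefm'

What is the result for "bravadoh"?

The pattern: move the first 3 characters to the end (rotate left by 3), then reverse the string.
Starting from "bravadoh": after the first operation, "vadohbra"; after the second, "arbhodav".

arbhodav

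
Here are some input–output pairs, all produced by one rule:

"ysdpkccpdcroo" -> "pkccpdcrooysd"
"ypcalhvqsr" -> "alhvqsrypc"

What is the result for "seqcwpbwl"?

cwpbwlseq

The pattern: move the first 3 characters to the end (rotate left by 3).
On "seqcwpbwl" that produces "cwpbwlseq".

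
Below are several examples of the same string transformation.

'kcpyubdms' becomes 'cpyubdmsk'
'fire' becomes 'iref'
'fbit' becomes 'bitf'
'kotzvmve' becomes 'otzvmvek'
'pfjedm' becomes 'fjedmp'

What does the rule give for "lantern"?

anternl

The transformation: move the first character to the end.
Doing the same to "lantern": "anternl".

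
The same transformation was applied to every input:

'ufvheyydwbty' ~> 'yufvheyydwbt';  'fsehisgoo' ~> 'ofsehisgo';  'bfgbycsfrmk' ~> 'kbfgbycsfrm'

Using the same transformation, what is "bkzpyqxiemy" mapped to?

ybkzpyqxiem

In each case the input is transformed by: move the last character to the front.
So "bkzpyqxiemy" becomes "ybkzpyqxiem".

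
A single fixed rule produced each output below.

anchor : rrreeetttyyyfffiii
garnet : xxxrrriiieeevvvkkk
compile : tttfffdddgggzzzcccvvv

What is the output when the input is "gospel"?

xxxfffjjjgggvvvccc

The transformation: shift every letter 9 places backward in the alphabet (wrapping around), then repeat every character 3 times.
Doing the same to "gospel": "xxxfffjjjgggvvvccc".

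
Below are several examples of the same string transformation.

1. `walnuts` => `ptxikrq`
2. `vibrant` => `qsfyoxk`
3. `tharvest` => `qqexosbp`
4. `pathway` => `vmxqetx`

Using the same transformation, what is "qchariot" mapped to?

Rule — shift every letter 3 places backward in the alphabet (wrapping around), then move the last character to the front.
Applying both steps to "qchariot": "nzexoflq", then "qnzexofl".
(Check on "tharvest": → "qexosbpq" → "qqexosbp" ✓)

qnzexofl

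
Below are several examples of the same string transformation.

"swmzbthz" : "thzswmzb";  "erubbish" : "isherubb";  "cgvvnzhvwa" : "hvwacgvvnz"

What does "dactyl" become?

The pattern: swap the front and back halves of the string, then move the first character to the end.
Doing the same to "dactyl": "yldact".

yldact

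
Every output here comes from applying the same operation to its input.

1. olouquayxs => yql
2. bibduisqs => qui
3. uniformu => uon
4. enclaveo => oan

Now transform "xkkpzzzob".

ozk

The pattern: keep one character in every 3, starting at position 2 (positions 2nd, 5th, 8th, ...), then reverse the string.
On "xkkpzzzob": the first step gives "kzo", and the second then gives "ozk".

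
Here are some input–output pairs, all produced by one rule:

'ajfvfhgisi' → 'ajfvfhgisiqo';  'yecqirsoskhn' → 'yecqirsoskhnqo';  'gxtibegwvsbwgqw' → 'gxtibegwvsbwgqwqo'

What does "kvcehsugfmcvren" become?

kvcehsugfmcvrenqo

Looking at the pairs, the operation is to append "qo".
Applying that to "kvcehsugfmcvren" gives "kvcehsugfmcvrenqo".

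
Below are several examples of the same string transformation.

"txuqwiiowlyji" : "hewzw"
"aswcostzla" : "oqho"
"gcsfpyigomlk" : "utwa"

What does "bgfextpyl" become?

psd

In each case the input is transformed by: keep one character in every 3, starting at position 1 (positions 1st, 4th, 7th, ...), then shift every letter 12 places backward in the alphabet (wrapping around).
Starting from "bgfextpyl": after the first operation, "bep"; after the second, "psd".
(Check on "aswcostzla": → "acta" → "oqho" ✓)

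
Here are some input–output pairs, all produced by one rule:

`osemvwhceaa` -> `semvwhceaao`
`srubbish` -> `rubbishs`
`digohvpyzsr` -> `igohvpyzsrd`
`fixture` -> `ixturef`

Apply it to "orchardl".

Each output is the input with this applied: move the first character to the end.
For "orchardl" the result is "rchardlo".

rchardlo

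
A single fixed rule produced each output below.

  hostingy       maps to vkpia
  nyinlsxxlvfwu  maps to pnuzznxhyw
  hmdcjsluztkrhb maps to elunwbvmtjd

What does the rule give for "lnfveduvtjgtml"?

xgfwxvlivon

The transformation: shift every letter 2 places forward in the alphabet (wrapping around), then delete the first 3 characters.
"lnfveduvtjgtml" → "nphxgfwxvlivon" → "xgfwxvlivon".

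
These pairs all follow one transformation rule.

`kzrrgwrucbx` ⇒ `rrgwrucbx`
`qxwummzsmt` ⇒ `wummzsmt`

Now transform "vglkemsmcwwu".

The transformation: delete the first 2 characters.
Applying that to "vglkemsmcwwu" gives "lkemsmcwwu".

lkemsmcwwu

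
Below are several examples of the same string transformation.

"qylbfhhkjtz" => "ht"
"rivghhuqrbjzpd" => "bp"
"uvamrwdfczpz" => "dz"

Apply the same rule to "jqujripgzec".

pe

The rule is to keep one character in every 3, starting at position 1 (positions 1st, 4th, 7th, ...), then keep only the last 2 characters.
"jqujripgzec" → "jjpe" → "pe".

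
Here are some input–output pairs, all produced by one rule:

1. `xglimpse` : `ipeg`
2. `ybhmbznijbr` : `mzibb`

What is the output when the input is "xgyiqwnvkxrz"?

iwvxzg

Each output is the input with this applied: keep every other character starting from the second (positions 2nd, 4th, 6th, ...), then move the first character to the end.
Starting from "xgyiqwnvkxrz": after the first operation, "giwvxz"; after the second, "iwvxzg".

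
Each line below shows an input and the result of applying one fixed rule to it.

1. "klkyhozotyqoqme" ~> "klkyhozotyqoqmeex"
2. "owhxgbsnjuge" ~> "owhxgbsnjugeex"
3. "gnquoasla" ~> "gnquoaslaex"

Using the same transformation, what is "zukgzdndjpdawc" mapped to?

zukgzdndjpdawcex

Looking at the pairs, the operation is to append "ex".
Doing the same to "zukgzdndjpdawc": "zukgzdndjpdawcex".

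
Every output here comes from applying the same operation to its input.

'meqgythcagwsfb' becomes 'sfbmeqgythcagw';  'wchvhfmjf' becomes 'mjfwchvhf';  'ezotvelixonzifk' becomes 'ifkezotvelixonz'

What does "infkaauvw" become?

uvwinfkaa

The rule is to move the last 3 characters to the front (rotate right by 3).
"infkaauvw" → "uvwinfkaa".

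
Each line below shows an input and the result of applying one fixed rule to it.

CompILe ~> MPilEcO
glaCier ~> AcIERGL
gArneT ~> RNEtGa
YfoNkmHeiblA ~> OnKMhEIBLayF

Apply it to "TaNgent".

nGENTtA

In each case the input is transformed by: flip the case of every letter, then move the first 2 characters to the end (rotate left by 2).
For "TaNgent", step one produces "tAnGENT"; step two turns that into "nGENTtA".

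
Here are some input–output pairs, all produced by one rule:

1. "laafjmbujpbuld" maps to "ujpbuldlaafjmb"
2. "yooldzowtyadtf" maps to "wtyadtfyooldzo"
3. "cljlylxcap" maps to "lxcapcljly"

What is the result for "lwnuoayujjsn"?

yujjsnlwnuoa

What's happening: swap the front and back halves of the string.
Applying that to "lwnuoayujjsn" gives "yujjsnlwnuoa".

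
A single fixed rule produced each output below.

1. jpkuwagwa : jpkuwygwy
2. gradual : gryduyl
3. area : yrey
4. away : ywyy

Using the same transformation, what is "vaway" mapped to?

vywyy

Looking at the pairs, the operation is to replace every "a" with "y".
Doing the same to "vaway": "vywyy".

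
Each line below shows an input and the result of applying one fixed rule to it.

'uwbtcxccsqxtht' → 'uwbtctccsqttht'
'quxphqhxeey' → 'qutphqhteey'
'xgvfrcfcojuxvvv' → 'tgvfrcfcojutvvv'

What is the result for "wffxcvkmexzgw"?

wfftcvkmetzgw

What's happening: replace every "x" with "t".
On "wffxcvkmexzgw" that produces "wfftcvkmetzgw".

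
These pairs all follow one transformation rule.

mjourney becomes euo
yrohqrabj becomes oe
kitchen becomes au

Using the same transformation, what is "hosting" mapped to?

Each output is the input with this applied: shift every letter 10 places backward in the alphabet (wrapping around), then keep only the vowels.
For "hosting" the result is "ei".

ei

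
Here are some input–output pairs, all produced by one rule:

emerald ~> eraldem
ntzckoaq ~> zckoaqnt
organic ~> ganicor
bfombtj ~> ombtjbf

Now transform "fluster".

usterfl

Each output is the input with this applied: move the first 2 characters to the end (rotate left by 2).
On "fluster" that produces "usterfl".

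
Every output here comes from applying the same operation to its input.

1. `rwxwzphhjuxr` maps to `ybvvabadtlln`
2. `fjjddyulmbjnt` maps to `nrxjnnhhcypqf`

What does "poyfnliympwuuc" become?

Rule — move the last 3 characters to the front (rotate right by 3), then shift every letter 4 places forward in the alphabet (wrapping around).
Applying both steps to "poyfnliympwuuc": "uucpoyfnliympw", then "yygtscjrpmcqta".

yygtscjrpmcqta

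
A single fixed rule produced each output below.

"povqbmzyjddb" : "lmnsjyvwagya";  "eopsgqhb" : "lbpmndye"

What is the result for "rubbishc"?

royypfze

The transformation: shift every letter 3 places backward in the alphabet (wrapping around), then swap each adjacent pair of characters (1↔2, 3↔4, ...).
On "rubbishc": the first step gives "oryyfpez", and the second then gives "royypfze".
(Check on "eopsgqhb": → "blmpdney" → "lbpmndye" ✓)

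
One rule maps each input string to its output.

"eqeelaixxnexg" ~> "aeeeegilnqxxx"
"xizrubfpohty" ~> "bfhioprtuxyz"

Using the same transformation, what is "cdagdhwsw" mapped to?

acddghsww

What's happening: sort the characters into alphabetical order.
"cdagdhwsw" → "acddghsww".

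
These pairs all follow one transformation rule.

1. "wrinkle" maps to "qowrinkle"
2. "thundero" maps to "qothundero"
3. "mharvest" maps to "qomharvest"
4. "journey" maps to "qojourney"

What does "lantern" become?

The rule is to prepend "qo".
For "lantern" the result is "qolantern".

qolantern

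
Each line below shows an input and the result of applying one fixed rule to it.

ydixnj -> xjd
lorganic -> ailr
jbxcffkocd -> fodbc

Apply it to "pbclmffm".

Looking at the pairs, the operation is to swap the front and back halves of the string, then keep every other character starting from the first (positions 1st, 3rd, 5th, ...).
On "pbclmffm" that produces "mfpc".

mfpc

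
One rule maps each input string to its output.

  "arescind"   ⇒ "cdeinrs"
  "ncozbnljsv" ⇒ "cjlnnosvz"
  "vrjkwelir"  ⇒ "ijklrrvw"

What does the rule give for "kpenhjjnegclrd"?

deeghjjklnnpr

What's happening: sort the characters into alphabetical order, then delete the first character.
Working it through for "kpenhjjnegclrd": intermediate "cdeeghjjklnnpr", final "deeghjjklnnpr".
(Check on "arescind": → "acdeinrs" → "cdeinrs" ✓)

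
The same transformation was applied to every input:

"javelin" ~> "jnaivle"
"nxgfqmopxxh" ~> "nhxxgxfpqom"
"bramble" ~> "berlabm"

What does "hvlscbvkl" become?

hlvklvsbc

What's happening: take characters alternately from the front and the back (1st, last, 2nd, 2nd-last, ...).
On "hvlscbvkl" that produces "hlvklvsbc".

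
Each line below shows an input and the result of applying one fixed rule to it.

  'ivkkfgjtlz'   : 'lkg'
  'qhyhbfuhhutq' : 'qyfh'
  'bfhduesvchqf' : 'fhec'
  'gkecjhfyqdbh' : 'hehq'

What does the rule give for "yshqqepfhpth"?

hheh

The pattern: keep one character in every 3, starting at position 3 (positions 3rd, 6th, 9th, ...), then move the last character to the front.
On "yshqqepfhpth": the first step gives "hehh", and the second then gives "hheh".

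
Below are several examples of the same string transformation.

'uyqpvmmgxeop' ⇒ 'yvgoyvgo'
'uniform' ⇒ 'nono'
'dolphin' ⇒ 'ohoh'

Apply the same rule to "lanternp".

aepaep

The pattern: keep one character in every 3, starting at position 2 (positions 2nd, 5th, 8th, ...), then write the whole string twice.
Applying both steps to "lanternp": "aep", then "aepaep".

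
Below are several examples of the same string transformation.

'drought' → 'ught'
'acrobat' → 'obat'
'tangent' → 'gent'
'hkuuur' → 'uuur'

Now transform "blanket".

nket

Looking at the pairs, the operation is to keep only the last 4 characters.
Doing the same to "blanket": "nket".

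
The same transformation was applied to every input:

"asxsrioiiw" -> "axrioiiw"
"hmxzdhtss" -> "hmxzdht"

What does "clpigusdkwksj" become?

clpigudkwkj

Looking at the pairs, the operation is to remove every "s".
"clpigusdkwksj" → "clpigudkwkj".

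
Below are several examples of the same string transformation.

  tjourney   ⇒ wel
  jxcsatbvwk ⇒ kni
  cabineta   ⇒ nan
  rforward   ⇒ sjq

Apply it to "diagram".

Each output is the input with this applied: keep one character in every 3, starting at position 2 (positions 2nd, 5th, 8th, ...), then shift every letter 13 places forward in the alphabet (wrapping around) — i.e. ROT13.
Applying both steps to "diagram": "ir", then "ve".

ve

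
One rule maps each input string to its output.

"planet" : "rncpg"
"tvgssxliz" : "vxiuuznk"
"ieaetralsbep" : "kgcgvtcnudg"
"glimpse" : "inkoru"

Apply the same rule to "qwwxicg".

syyzke

The transformation: shift every letter 2 places forward in the alphabet (wrapping around), then delete the last character.
On "qwwxicg": the first step gives "syyzkei", and the second then gives "syyzke".
(Check on "glimpse": → "inkorug" → "inkoru" ✓)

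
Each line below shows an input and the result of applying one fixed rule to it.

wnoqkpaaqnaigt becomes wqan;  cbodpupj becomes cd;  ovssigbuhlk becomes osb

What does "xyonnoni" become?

Each output is the input with this applied: move the last 2 characters to the front (rotate right by 2), then keep one character in every 3, starting at position 3 (positions 3rd, 6th, 9th, ...).
"xyonnoni" → "nixyonno" → "xn".

xn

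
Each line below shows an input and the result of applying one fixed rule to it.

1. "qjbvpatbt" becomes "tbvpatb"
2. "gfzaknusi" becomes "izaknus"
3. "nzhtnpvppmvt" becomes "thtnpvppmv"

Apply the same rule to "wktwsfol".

ltwsfo

The transformation: delete the first 2 characters, then move the last character to the front.
On "wktwsfol": the first step gives "twsfol", and the second then gives "ltwsfo".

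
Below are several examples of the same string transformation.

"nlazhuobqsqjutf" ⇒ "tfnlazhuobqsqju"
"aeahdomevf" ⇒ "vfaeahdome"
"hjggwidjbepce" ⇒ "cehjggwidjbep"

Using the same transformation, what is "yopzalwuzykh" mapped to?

khyopzalwuzy

Each output is the input with this applied: move the last 2 characters to the front (rotate right by 2).
Applying that to "yopzalwuzykh" gives "khyopzalwuzy".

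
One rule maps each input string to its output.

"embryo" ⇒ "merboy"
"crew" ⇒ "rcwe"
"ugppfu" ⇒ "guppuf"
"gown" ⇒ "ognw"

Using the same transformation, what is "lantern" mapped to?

Rule — swap each adjacent pair of characters (1↔2, 3↔4, ...).
For "lantern" the result is "altnren".

altnren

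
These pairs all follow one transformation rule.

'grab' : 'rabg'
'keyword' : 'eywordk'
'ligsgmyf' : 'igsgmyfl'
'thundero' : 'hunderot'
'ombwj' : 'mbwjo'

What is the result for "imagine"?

Each output is the input with this applied: move the first character to the end.
So "imagine" becomes "maginei".

maginei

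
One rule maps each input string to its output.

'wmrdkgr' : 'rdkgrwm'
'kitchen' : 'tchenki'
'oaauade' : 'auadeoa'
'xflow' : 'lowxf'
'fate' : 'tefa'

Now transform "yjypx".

ypxyj

Looking at the pairs, the operation is to move the first 2 characters to the end (rotate left by 2).
"yjypx" → "ypxyj".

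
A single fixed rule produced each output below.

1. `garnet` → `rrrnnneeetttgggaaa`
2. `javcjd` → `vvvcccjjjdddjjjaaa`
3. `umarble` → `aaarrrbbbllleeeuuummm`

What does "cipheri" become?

ppphhheeerrriiiccciii

What's happening: move the first 2 characters to the end (rotate left by 2), then repeat every character 3 times.
So "cipheri" becomes "ppphhheeerrriiiccciii".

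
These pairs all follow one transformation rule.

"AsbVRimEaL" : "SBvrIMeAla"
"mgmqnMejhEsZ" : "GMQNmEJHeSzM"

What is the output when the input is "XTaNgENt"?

The transformation: move the first character to the end, then flip the case of every letter.
For "XTaNgENt", step one produces "TaNgENtX"; step two turns that into "tAnGenTx".

tAnGenTx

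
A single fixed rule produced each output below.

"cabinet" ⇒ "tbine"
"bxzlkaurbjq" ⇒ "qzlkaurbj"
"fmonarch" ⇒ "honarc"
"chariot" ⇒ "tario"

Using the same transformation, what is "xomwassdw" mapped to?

Rule — delete the first 2 characters, then move the last character to the front.
"xomwassdw" → "mwassdw" → "wmwassd".

wmwassd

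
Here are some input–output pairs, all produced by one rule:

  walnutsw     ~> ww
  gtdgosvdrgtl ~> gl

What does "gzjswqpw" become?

Each output is the input with this applied: take characters alternately from the front and the back (1st, last, 2nd, 2nd-last, ...), then keep only the first 2 characters.
Applying that to "gzjswqpw" gives "gw".
(Check on "gtdgosvdrgtl": → "glttdggrodsv" → "gl" ✓)

gw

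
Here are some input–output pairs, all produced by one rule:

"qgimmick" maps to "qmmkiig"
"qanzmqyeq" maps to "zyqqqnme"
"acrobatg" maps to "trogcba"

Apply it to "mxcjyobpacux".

yxxupomjccb

The pattern: sort the characters into reverse alphabetical order, then delete the last character.
Applying both steps to "mxcjyobpacux": "yxxupomjccba", then "yxxupomjccb".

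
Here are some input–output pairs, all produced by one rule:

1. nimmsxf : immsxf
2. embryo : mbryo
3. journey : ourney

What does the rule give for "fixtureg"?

Each output is the input with this applied: delete the first character.
For "fixtureg" the result is "ixtureg".

ixtureg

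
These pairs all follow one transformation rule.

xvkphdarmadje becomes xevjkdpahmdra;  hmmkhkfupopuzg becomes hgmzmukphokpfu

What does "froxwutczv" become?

Looking at the pairs, the operation is to take characters alternately from the front and the back (1st, last, 2nd, 2nd-last, ...).
Applying that to "froxwutczv" gives "fvrzocxtwu".

fvrzocxtwu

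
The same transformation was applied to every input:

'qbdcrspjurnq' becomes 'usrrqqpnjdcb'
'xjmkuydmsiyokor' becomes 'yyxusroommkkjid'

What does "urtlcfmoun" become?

uutronmlfc

The rule is to sort the characters into reverse alphabetical order.
"urtlcfmoun" → "uutronmlfc".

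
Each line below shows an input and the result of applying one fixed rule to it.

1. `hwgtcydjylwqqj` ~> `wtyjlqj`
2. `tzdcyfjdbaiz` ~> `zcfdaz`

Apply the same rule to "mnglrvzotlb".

nlvol

Looking at the pairs, the operation is to keep every other character starting from the second (positions 2nd, 4th, 6th, ...).
"mnglrvzotlb" → "nlvol".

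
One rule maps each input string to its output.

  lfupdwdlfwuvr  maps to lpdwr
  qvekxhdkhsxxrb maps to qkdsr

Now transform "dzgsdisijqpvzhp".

dssqz

The transformation: keep one character in every 3, starting at position 1 (positions 1st, 4th, 7th, ...).
Applying that to "dzgsdisijqpvzhp" gives "dssqz".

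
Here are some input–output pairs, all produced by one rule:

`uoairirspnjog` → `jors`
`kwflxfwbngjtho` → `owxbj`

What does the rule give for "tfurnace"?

efn

The transformation: keep one character in every 3, starting at position 2 (positions 2nd, 5th, 8th, ...), then move the last character to the front.
On "tfurnace": the first step gives "fne", and the second then gives "efn".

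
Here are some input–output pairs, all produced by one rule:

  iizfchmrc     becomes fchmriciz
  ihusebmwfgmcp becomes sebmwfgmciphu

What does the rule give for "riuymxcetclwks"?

ymxcetclwkrsiu

The rule is to swap the first and last characters, then move the first 3 characters to the end (rotate left by 3).
Working it through for "riuymxcetclwks": intermediate "siuymxcetclwkr", final "ymxcetclwkrsiu".
(Check on "iizfchmrc": → "cizfchmri" → "fchmriciz" ✓)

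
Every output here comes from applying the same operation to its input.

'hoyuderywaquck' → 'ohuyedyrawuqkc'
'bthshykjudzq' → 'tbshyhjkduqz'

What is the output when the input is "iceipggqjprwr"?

The rule is to swap each adjacent pair of characters (1↔2, 3↔4, ...).
Applying that to "iceipggqjprwr" gives "ciiegpqgpjwrr".

ciiegpqgpjwrr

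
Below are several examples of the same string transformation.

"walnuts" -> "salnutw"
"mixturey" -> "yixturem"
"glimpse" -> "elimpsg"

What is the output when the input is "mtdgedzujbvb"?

What's happening: swap the first and last characters.
So "mtdgedzujbvb" becomes "btdgedzujbvm".

btdgedzujbvm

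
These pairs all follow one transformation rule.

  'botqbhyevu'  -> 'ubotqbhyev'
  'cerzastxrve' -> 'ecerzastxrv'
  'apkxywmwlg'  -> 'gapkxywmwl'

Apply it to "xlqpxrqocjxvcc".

cxlqpxrqocjxvc

The transformation: move the last character to the front.
Doing the same to "xlqpxrqocjxvcc": "cxlqpxrqocjxvc".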